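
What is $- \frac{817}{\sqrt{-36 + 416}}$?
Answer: $- \frac{43 \sqrt{95}}{10} \approx -41.911$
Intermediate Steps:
$- \frac{817}{\sqrt{-36 + 416}} = - \frac{817}{\sqrt{380}} = - \frac{817}{2 \sqrt{95}} = - 817 \frac{\sqrt{95}}{190} = - \frac{43 \sqrt{95}}{10}$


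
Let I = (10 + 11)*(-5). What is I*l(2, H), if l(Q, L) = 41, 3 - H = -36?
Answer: -4305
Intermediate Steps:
H = 39 (H = 3 - 1*(-36) = 3 + 36 = 39)
I = -105 (I = 21*(-5) = -105)
I*l(2, H) = -105*41 = -4305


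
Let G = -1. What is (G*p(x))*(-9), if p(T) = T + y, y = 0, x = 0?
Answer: 0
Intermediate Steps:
p(T) = T (p(T) = T + 0 = T)
(G*p(x))*(-9) = -1*0*(-9) = 0*(-9) = 0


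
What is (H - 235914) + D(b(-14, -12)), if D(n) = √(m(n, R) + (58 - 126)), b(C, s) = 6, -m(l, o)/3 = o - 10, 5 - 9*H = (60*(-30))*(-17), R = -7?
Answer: -2153821/9 + I*√17 ≈ -2.3931e+5 + 4.1231*I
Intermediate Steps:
H = -30595/9 (H = 5/9 - 60*(-30)*(-17)/9 = 5/9 - (-200)*(-17) = 5/9 - ⅑*30600 = 5/9 - 3400 = -30595/9 ≈ -3399.4)
m(l, o) = 30 - 3*o (m(l, o) = -3*(o - 10) = -3*(-10 + o) = 30 - 3*o)
D(n) = I*√17 (D(n) = √((30 - 3*(-7)) + (58 - 126)) = √((30 + 21) - 68) = √(51 - 68) = √(-17) = I*√17)
(H - 235914) + D(b(-14, -12)) = (-30595/9 - 235914) + I*√17 = -2153821/9 + I*√17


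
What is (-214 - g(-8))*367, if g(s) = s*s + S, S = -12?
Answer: -97622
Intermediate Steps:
g(s) = -12 + s² (g(s) = s*s - 12 = s² - 12 = -12 + s²)
(-214 - g(-8))*367 = (-214 - (-12 + (-8)²))*367 = (-214 - (-12 + 64))*367 = (-214 - 1*52)*367 = (-214 - 52)*367 = -266*367 = -97622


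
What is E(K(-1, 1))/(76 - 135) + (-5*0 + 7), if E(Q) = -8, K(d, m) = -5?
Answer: 421/59 ≈ 7.1356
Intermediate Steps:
E(K(-1, 1))/(76 - 135) + (-5*0 + 7) = -8/(76 - 135) + (-5*0 + 7) = -8/(-59) + (0 + 7) = -1/59*(-8) + 7 = 8/59 + 7 = 421/59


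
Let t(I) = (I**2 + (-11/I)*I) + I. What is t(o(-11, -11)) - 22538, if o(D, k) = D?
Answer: -22439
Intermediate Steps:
t(I) = -11 + I + I**2 (t(I) = (I**2 - 11) + I = (-11 + I**2) + I = -11 + I + I**2)
t(o(-11, -11)) - 22538 = (-11 - 11 + (-11)**2) - 22538 = (-11 - 11 + 121) - 22538 = 99 - 22538 = -22439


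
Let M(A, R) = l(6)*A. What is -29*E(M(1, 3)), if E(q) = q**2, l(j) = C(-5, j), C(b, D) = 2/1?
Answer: -116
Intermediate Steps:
C(b, D) = 2 (C(b, D) = 2*1 = 2)
l(j) = 2
M(A, R) = 2*A
-29*E(M(1, 3)) = -29*(2*1)**2 = -29*2**2 = -29*4 = -116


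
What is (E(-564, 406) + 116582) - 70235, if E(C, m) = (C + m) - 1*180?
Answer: 46009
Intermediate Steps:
E(C, m) = -180 + C + m (E(C, m) = (C + m) - 180 = -180 + C + m)
(E(-564, 406) + 116582) - 70235 = ((-180 - 564 + 406) + 116582) - 70235 = (-338 + 116582) - 70235 = 116244 - 70235 = 46009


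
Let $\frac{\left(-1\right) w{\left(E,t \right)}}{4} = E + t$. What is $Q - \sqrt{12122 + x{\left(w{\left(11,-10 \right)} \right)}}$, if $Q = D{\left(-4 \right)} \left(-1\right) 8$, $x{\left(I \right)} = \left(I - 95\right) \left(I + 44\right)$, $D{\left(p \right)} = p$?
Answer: $32 - \sqrt{8162} \approx -58.344$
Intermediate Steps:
$w{\left(E,t \right)} = - 4 E - 4 t$ ($w{\left(E,t \right)} = - 4 \left(E + t\right) = - 4 E - 4 t$)
$x{\left(I \right)} = \left(-95 + I\right) \left(44 + I\right)$
$Q = 32$ ($Q = \left(-4\right) \left(-1\right) 8 = 4 \cdot 8 = 32$)
$Q - \sqrt{12122 + x{\left(w{\left(11,-10 \right)} \right)}} = 32 - \sqrt{12122 - \left(4180 - \left(\left(-4\right) 11 - -40\right)^{2} + 51 \left(\left(-4\right) 11 - -40\right)\right)} = 32 - \sqrt{12122 - \left(4180 - \left(-44 + 40\right)^{2} + 51 \left(-44 + 40\right)\right)} = 32 - \sqrt{12122 - \left(3976 - 16\right)} = 32 - \sqrt{12122 + \left(-4180 + 16 + 204\right)} = 32 - \sqrt{12122 - 3960} = 32 - \sqrt{8162}$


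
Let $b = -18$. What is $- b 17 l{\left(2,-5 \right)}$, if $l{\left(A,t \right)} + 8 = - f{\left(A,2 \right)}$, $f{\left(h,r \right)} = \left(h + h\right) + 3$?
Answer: $-4590$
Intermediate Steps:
$f{\left(h,r \right)} = 3 + 2 h$ ($f{\left(h,r \right)} = 2 h + 3 = 3 + 2 h$)
$l{\left(A,t \right)} = -11 - 2 A$ ($l{\left(A,t \right)} = -8 - \left(3 + 2 A\right) = -11 - 2 A$)
$- b 17 l{\left(2,-5 \right)} = - \left(-18\right) 17 \left(-11 - 4\right) = - \left(-306\right) \left(-11 - 4\right) = - \left(-306\right) \left(-15\right) = \left(-1\right) 4590 = -4590$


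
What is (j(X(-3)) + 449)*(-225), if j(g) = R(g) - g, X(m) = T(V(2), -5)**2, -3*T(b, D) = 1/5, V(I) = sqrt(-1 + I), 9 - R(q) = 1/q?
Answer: -52424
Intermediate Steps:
R(q) = 9 - 1/q
T(b, D) = -1/15 (T(b, D) = -1/3/5 = -1/3*1/5 = -1/15)
X(m) = 1/225 (X(m) = (-1/15)**2 = 1/225)
j(g) = 9 - g - 1/g (j(g) = (9 - 1/g) - g = 9 - g - 1/g)
(j(X(-3)) + 449)*(-225) = ((9 - 1*1/225 - 1/1/225) + 449)*(-225) = ((9 - 1/225 - 1*225) + 449)*(-225) = ((9 - 1/225 - 225) + 449)*(-225) = (-48601/225 + 449)*(-225) = (52424/225)*(-225) = -52424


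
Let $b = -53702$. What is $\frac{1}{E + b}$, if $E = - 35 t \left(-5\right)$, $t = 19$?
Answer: $- \frac{1}{50377} \approx -1.985 \cdot 10^{-5}$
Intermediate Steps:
$E = 3325$ ($E = \left(-35\right) 19 \left(-5\right) = \left(-665\right) \left(-5\right) = 3325$)
$\frac{1}{E + b} = \frac{1}{3325 - 53702} = \frac{1}{-50377} = - \frac{1}{50377}$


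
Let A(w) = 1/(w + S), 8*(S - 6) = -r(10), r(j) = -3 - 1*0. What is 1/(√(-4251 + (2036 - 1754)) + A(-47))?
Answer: -2600/419225689 - 6654375*I/419225689 ≈ -6.2019e-6 - 0.015873*I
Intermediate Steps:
r(j) = -3 (r(j) = -3 + 0 = -3)
S = 51/8 (S = 6 + (-1*(-3))/8 = 6 + (⅛)*3 = 6 + 3/8 = 51/8 ≈ 6.3750)
A(w) = 1/(51/8 + w) (A(w) = 1/(w + 51/8) = 1/(51/8 + w))
1/(√(-4251 + (2036 - 1754)) + A(-47)) = 1/(√(-4251 + (2036 - 1754)) + 8/(51 + 8*(-47))) = 1/(√(-4251 + 282) + 8/(51 - 376)) = 1/(√(-3969) + 8/(-325)) = 1/(63*I + 8*(-1/325)) = 1/(63*I - 8/325) = 1/(-8/325 + 63*I) = 105625*(-8/325 - 63*I)/419225689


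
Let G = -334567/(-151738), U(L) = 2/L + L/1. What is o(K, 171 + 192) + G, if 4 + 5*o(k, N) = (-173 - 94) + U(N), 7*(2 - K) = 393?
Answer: 5674984829/275404470 ≈ 20.606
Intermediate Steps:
K = -379/7 (K = 2 - ⅐*393 = 2 - 393/7 = -379/7 ≈ -54.143)
U(L) = L + 2/L (U(L) = 2/L + L*1 = 2/L + L = L + 2/L)
G = 334567/151738 (G = -334567*(-1/151738) = 334567/151738 ≈ 2.2049)
o(k, N) = -271/5 + N/5 + 2/(5*N) (o(k, N) = -⅘ + ((-173 - 94) + (N + 2/N))/5 = -⅘ + (-267 + (N + 2/N))/5 = -⅘ + (-267 + N + 2/N)/5 = -⅘ + (-267/5 + N/5 + 2/(5*N)) = -271/5 + N/5 + 2/(5*N))
o(K, 171 + 192) + G = (2 + (171 + 192)² - 271*(171 + 192))/(5*(171 + 192)) + 334567/151738 = (⅕)*(2 + 363² - 271*363)/363 + 334567/151738 = (⅕)*(1/363)*(2 + 131769 - 98373) + 334567/151738 = (⅕)*(1/363)*33398 + 334567/151738 = 33398/1815 + 334567/151738 = 5674984829/275404470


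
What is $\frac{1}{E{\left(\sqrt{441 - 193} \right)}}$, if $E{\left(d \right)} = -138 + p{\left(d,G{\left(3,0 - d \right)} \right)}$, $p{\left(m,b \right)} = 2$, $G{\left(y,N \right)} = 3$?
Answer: $- \frac{1}{136} \approx -0.0073529$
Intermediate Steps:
$E{\left(d \right)} = -136$ ($E{\left(d \right)} = -138 + 2 = -136$)
$\frac{1}{E{\left(\sqrt{441 - 193} \right)}} = \frac{1}{-136} = - \frac{1}{136}$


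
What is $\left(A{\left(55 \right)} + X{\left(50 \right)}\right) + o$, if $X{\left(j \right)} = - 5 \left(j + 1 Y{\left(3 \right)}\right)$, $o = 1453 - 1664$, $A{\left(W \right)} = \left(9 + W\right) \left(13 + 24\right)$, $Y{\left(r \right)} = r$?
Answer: $1892$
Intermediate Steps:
$A{\left(W \right)} = 333 + 37 W$ ($A{\left(W \right)} = \left(9 + W\right) 37 = 333 + 37 W$)
$o = -211$
$X{\left(j \right)} = -15 - 5 j$ ($X{\left(j \right)} = - 5 \left(j + 1 \cdot 3\right) = - 5 \left(j + 3\right) = - 5 \left(3 + j\right) = -15 - 5 j$)
$\left(A{\left(55 \right)} + X{\left(50 \right)}\right) + o = \left(\left(333 + 37 \cdot 55\right) - 265\right) - 211 = \left(\left(333 + 2035\right) - 265\right) - 211 = \left(2368 - 265\right) - 211 = 2103 - 211 = 1892$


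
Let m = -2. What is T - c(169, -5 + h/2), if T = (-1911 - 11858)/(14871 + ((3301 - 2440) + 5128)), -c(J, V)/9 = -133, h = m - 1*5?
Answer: -3569027/2980 ≈ -1197.7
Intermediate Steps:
h = -7 (h = -2 - 1*5 = -2 - 5 = -7)
c(J, V) = 1197 (c(J, V) = -9*(-133) = 1197)
T = -1967/2980 (T = -13769/(14871 + (861 + 5128)) = -13769/(14871 + 5989) = -13769/20860 = -13769*1/20860 = -1967/2980 ≈ -0.66007)
T - c(169, -5 + h/2) = -1967/2980 - 1*1197 = -1967/2980 - 1197 = -3569027/2980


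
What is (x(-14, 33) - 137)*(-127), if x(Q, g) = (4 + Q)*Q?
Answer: -381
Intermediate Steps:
x(Q, g) = Q*(4 + Q)
(x(-14, 33) - 137)*(-127) = (-14*(4 - 14) - 137)*(-127) = (-14*(-10) - 137)*(-127) = (140 - 137)*(-127) = 3*(-127) = -381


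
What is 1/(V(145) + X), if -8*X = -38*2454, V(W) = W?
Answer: 2/23603 ≈ 8.4735e-5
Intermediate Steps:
X = 23313/2 (X = -(-19)*2454/4 = -⅛*(-93252) = 23313/2 ≈ 11657.)
1/(V(145) + X) = 1/(145 + 23313/2) = 1/(23603/2) = 2/23603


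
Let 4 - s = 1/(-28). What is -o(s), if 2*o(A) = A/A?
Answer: -1/2 ≈ -0.50000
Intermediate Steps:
s = 113/28 (s = 4 - 1/(-28) = 4 - 1*(-1/28) = 4 + 1/28 = 113/28 ≈ 4.0357)
o(A) = 1/2 (o(A) = (A/A)/2 = (1/2)*1 = 1/2)
-o(s) = -1*1/2 = -1/2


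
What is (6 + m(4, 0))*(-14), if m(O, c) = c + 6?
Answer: -168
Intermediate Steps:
m(O, c) = 6 + c
(6 + m(4, 0))*(-14) = (6 + (6 + 0))*(-14) = (6 + 6)*(-14) = 12*(-14) = -168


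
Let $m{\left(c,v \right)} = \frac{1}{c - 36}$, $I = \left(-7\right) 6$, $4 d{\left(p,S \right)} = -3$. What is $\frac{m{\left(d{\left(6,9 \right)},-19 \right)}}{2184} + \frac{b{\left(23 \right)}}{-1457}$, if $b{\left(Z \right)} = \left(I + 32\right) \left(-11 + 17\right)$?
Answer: $\frac{4814263}{116941734} \approx 0.041168$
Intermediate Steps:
$d{\left(p,S \right)} = - \frac{3}{4}$ ($d{\left(p,S \right)} = \frac{1}{4} \left(-3\right) = - \frac{3}{4}$)
$I = -42$
$b{\left(Z \right)} = -60$ ($b{\left(Z \right)} = \left(-42 + 32\right) \left(-11 + 17\right) = \left(-10\right) 6 = -60$)
$m{\left(c,v \right)} = \frac{1}{-36 + c}$
$\frac{m{\left(d{\left(6,9 \right)},-19 \right)}}{2184} + \frac{b{\left(23 \right)}}{-1457} = \frac{1}{\left(-36 - \frac{3}{4}\right) 2184} - \frac{60}{-1457} = \frac{1}{- \frac{147}{4}} \cdot \frac{1}{2184} - - \frac{60}{1457} = \left(- \frac{4}{147}\right) \frac{1}{2184} + \frac{60}{1457} = - \frac{1}{80262} + \frac{60}{1457} = \frac{4814263}{116941734}$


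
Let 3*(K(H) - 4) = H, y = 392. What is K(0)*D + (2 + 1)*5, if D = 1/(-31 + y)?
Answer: 5419/361 ≈ 15.011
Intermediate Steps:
D = 1/361 (D = 1/(-31 + 392) = 1/361 ≈ 0.0027701)
K(H) = 4 + H/3
K(0)*D + (2 + 1)*5 = (4 + (⅓)*0)*(1/361) + (2 + 1)*5 = (4 + 0)*(1/361) + 3*5 = 4*(1/361) + 15 = 4/361 + 15 = 5419/361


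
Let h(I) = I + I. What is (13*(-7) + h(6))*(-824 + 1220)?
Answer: -31284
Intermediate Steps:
h(I) = 2*I
(13*(-7) + h(6))*(-824 + 1220) = (13*(-7) + 2*6)*(-824 + 1220) = (-91 + 12)*396 = -79*396 = -31284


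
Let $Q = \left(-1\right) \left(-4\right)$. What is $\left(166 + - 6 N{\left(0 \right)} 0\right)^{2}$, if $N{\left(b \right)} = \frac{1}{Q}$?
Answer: $27556$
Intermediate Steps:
$Q = 4$
$N{\left(b \right)} = \frac{1}{4}$
$\left(166 + - 6 N{\left(0 \right)} 0\right)^{2} = \left(166 + \left(-6\right) \frac{1}{4} \cdot 0\right)^{2} = \left(166 - 0\right)^{2} = \left(166 + 0\right)^{2} = 166^{2} = 27556$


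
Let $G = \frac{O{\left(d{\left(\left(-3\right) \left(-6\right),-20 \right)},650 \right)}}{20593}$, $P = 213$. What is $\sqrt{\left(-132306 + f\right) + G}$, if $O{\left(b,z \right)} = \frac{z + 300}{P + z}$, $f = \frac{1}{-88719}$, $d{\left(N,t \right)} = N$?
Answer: $\frac{i \sqrt{328907400946062215808148688535}}{1576692686721} \approx 363.74 i$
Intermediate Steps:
$f = - \frac{1}{88719} \approx -1.1272 \cdot 10^{-5}$
$O{\left(b,z \right)} = \frac{300 + z}{213 + z}$ ($O{\left(b,z \right)} = \frac{z + 300}{213 + z} = \frac{300 + z}{213 + z}$)
$G = \frac{950}{17771759}$ ($G = \frac{\frac{1}{213 + 650} \left(300 + 650\right)}{20593} = \frac{1}{863} \cdot 950 \cdot \frac{1}{20593} = \frac{950}{863} \cdot \frac{1}{20593} = \frac{950}{17771759} \approx 5.3456 \cdot 10^{-5}$)
$\sqrt{\left(-132306 + f\right) + G} = \sqrt{\left(-132306 - \frac{1}{88719}\right) + \frac{950}{17771759}} = \sqrt{- \frac{11738056015}{88719} + \frac{950}{17771759}} = \sqrt{- \frac{208605902542797335}{1576692686721}} = \frac{i \sqrt{328907400946062215808148688535}}{1576692686721}$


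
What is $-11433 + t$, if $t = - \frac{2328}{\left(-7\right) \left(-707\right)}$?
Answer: $- \frac{56584245}{4949} \approx -11433.0$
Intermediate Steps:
$t = - \frac{2328}{4949} \approx -0.4704$
$-11433 + t = -11433 - \frac{2328}{4949} = - \frac{56584245}{4949}$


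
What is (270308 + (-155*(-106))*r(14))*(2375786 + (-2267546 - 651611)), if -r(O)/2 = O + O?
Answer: 353067261412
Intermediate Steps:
r(O) = -4*O (r(O) = -2*(O + O) = -4*O)
(270308 + (-155*(-106))*r(14))*(2375786 + (-2267546 - 651611)) = (270308 + (-155*(-106))*(-4*14))*(2375786 + (-2267546 - 651611)) = (270308 + 16430*(-56))*(2375786 - 2919157) = (270308 - 920080)*(-543371) = -649772*(-543371) = 353067261412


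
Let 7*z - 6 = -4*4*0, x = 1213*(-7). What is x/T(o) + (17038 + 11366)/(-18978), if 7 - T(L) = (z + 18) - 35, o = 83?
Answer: -188766139/512406 ≈ -368.39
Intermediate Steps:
x = -8491
z = 6/7 (z = 6/7 + (-4*4*0)/7 = 6/7 + (-16*0)/7 = 6/7 + (1/7)*0 = 6/7 + 0 = 6/7 ≈ 0.85714)
T(L) = 162/7 (T(L) = 7 - ((6/7 + 18) - 35) = 7 - (132/7 - 35) = 7 - 1*(-113/7) = 7 + 113/7 = 162/7)
x/T(o) + (17038 + 11366)/(-18978) = -8491/162/7 + (17038 + 11366)/(-18978) = -8491*7/162 + 28404*(-1/18978) = -59437/162 - 4734/3163 = -188766139/512406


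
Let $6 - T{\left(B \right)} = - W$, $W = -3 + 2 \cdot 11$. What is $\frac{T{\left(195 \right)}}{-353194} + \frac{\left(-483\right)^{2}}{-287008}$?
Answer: $- \frac{41201725133}{50684751776} \approx -0.8129$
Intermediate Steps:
$W = 19$ ($W = -3 + 22 = 19$)
$T{\left(B \right)} = 25$ ($T{\left(B \right)} = 6 - \left(-1\right) 19 = 6 - -19 = 6 + 19 = 25$)
$\frac{T{\left(195 \right)}}{-353194} + \frac{\left(-483\right)^{2}}{-287008} = \frac{25}{-353194} + \frac{\left(-483\right)^{2}}{-287008} = 25 \left(- \frac{1}{353194}\right) + 233289 \left(- \frac{1}{287008}\right) = - \frac{25}{353194} - \frac{233289}{287008} = - \frac{41201725133}{50684751776}$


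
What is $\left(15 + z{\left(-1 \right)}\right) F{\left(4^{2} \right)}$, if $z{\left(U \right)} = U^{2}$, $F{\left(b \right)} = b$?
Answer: $256$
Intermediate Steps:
$\left(15 + z{\left(-1 \right)}\right) F{\left(4^{2} \right)} = \left(15 + \left(-1\right)^{2}\right) 4^{2} = \left(15 + 1\right) 16 = 16 \cdot 16 = 256$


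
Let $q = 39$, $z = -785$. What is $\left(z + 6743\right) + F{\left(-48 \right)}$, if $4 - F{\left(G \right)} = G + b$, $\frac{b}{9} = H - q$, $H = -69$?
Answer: $6982$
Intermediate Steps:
$b = -972$ ($b = 9 \left(-69 - 39\right) = 9 \left(-108\right) = -972$)
$F{\left(G \right)} = 976 - G$ ($F{\left(G \right)} = 4 - \left(G - 972\right) = 4 - \left(-972 + G\right) = 976 - G$)
$\left(z + 6743\right) + F{\left(-48 \right)} = \left(-785 + 6743\right) + \left(976 - -48\right) = 5958 + \left(976 + 48\right) = 5958 + 1024 = 6982$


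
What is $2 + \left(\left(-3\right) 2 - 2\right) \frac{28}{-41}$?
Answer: $\frac{306}{41} \approx 7.4634$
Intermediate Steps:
$2 + \left(\left(-3\right) 2 - 2\right) \frac{28}{-41} = 2 + \left(-6 - 2\right) 28 \left(- \frac{1}{41}\right) = 2 - - \frac{224}{41} = 2 + \frac{224}{41} = \frac{306}{41}$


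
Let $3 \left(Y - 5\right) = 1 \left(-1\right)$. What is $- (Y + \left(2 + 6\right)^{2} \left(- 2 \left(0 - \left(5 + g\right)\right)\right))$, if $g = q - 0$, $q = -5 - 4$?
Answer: $\frac{1522}{3} \approx 507.33$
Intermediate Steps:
$Y = \frac{14}{3}$ ($Y = 5 + \frac{1 \left(-1\right)}{3} = 5 + \frac{1}{3} \left(-1\right) = 5 - \frac{1}{3} = \frac{14}{3} \approx 4.6667$)
$q = -9$ ($q = -5 - 4 = -9$)
$g = -9$ ($g = -9 - 0 = -9 + 0 = -9$)
$- (Y + \left(2 + 6\right)^{2} \left(- 2 \left(0 - \left(5 + g\right)\right)\right)) = - (\frac{14}{3} + \left(2 + 6\right)^{2} \left(- 2 \left(0 - -4\right)\right)) = - (\frac{14}{3} + 8^{2} \left(- 2 \left(0 + \left(-5 + 9\right)\right)\right)) = - (\frac{14}{3} + 64 \left(- 2 \left(0 + 4\right)\right)) = - (\frac{14}{3} + 64 \left(\left(-2\right) 4\right)) = - (\frac{14}{3} + 64 \left(-8\right)) = - (\frac{14}{3} - 512) = \left(-1\right) \left(- \frac{1522}{3}\right) = \frac{1522}{3}$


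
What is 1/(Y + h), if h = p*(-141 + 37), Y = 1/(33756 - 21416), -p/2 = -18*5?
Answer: -12340/231004799 ≈ -5.3419e-5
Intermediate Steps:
p = 180 (p = -(-36)*5 = -2*(-90) = 180)
Y = 1/12340 ≈ 8.1037e-5
h = -18720 (h = 180*(-141 + 37) = 180*(-104) = -18720)
1/(Y + h) = 1/(1/12340 - 18720) = 1/(-231004799/12340) = -12340/231004799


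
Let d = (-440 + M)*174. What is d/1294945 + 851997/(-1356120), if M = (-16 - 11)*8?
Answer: -83872147763/117073387560 ≈ -0.71641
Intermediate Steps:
M = -216 (M = -27*8 = -216)
d = -114144 (d = (-440 - 216)*174 = -656*174 = -114144)
d/1294945 + 851997/(-1356120) = -114144/1294945 + 851997/(-1356120) = -114144*1/1294945 + 851997*(-1/1356120) = -114144/1294945 - 283999/452040 = -83872147763/117073387560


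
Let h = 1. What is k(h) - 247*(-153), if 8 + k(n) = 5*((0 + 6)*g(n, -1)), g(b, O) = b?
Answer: 37813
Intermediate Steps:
k(n) = -8 + 30*n (k(n) = -8 + 5*((0 + 6)*n) = -8 + 5*(6*n) = -8 + 30*n)
k(h) - 247*(-153) = (-8 + 30*1) - 247*(-153) = (-8 + 30) + 37791 = 22 + 37791 = 37813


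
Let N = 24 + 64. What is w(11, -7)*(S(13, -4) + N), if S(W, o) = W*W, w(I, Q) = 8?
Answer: 2056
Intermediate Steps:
S(W, o) = W**2
N = 88
w(11, -7)*(S(13, -4) + N) = 8*(13**2 + 88) = 8*(169 + 88) = 8*257 = 2056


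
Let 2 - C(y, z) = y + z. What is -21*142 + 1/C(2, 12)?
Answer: -35785/12 ≈ -2982.1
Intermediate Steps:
C(y, z) = 2 - y - z (C(y, z) = 2 - (y + z) = 2 + (-y - z) = 2 - y - z)
-21*142 + 1/C(2, 12) = -21*142 + 1/(2 - 1*2 - 1*12) = -2982 + 1/(2 - 2 - 12) = -2982 + 1/(-12) = -2982 - 1/12 = -35785/12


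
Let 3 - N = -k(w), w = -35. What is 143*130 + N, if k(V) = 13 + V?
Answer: 18571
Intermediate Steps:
N = -19 (N = 3 - (-1)*(13 - 35) = 3 - (-1)*(-22) = 3 - 1*22 = 3 - 22 = -19)
143*130 + N = 143*130 - 19 = 18590 - 19 = 18571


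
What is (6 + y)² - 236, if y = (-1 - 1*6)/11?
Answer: -25075/121 ≈ -207.23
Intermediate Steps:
y = -7/11 (y = (-1 - 6)*(1/11) = -7*1/11 = -7/11 ≈ -0.63636)
(6 + y)² - 236 = (6 - 7/11)² - 236 = (59/11)² - 236 = 3481/121 - 236 = -25075/121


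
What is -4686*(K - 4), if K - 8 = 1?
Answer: -23430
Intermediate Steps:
K = 9 (K = 8 + 1 = 9)
-4686*(K - 4) = -4686*(9 - 4) = -4686*5 = -781*30 = -23430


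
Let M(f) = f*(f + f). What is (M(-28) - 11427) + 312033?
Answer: 302174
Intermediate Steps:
M(f) = 2*f² (M(f) = f*(2*f) = 2*f²)
(M(-28) - 11427) + 312033 = (2*(-28)² - 11427) + 312033 = (2*784 - 11427) + 312033 = (1568 - 11427) + 312033 = -9859 + 312033 = 302174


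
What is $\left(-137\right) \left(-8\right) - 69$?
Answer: $1027$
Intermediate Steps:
$\left(-137\right) \left(-8\right) - 69 = 1096 - 69 = 1027$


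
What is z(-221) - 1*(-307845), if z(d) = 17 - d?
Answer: 308083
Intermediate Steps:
z(-221) - 1*(-307845) = (17 - 1*(-221)) - 1*(-307845) = (17 + 221) + 307845 = 238 + 307845 = 308083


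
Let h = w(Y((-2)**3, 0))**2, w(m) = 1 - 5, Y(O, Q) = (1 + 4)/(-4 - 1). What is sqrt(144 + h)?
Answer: 4*sqrt(10) ≈ 12.649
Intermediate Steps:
Y(O, Q) = -1 (Y(O, Q) = 5/(-5) = 5*(-1/5) = -1)
w(m) = -4
h = 16 (h = (-4)**2 = 16)
sqrt(144 + h) = sqrt(144 + 16) = sqrt(160) = 4*sqrt(10)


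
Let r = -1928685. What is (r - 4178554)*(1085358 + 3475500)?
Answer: -27854249851062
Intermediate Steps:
(r - 4178554)*(1085358 + 3475500) = (-1928685 - 4178554)*(1085358 + 3475500) = -6107239*4560858 = -27854249851062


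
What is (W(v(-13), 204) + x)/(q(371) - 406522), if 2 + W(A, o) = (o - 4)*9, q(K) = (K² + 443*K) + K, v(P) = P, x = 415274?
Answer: -139024/34719 ≈ -4.0043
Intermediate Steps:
q(K) = K² + 444*K
W(A, o) = -38 + 9*o (W(A, o) = -2 + (o - 4)*9 = -2 + (-4 + o)*9 = -2 + (-36 + 9*o) = -38 + 9*o)
(W(v(-13), 204) + x)/(q(371) - 406522) = ((-38 + 9*204) + 415274)/(371*(444 + 371) - 406522) = ((-38 + 1836) + 415274)/(371*815 - 406522) = (1798 + 415274)/(302365 - 406522) = 417072/(-104157) = 417072*(-1/104157) = -139024/34719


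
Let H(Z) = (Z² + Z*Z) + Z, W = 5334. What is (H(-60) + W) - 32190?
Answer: -19716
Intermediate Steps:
H(Z) = Z + 2*Z² (H(Z) = (Z² + Z²) + Z = 2*Z² + Z = Z + 2*Z²)
(H(-60) + W) - 32190 = (-60*(1 + 2*(-60)) + 5334) - 32190 = (-60*(1 - 120) + 5334) - 32190 = (-60*(-119) + 5334) - 32190 = (7140 + 5334) - 32190 = 12474 - 32190 = -19716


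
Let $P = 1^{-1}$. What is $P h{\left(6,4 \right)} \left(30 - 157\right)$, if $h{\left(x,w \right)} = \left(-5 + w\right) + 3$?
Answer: $-254$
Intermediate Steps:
$P = 1$
$h{\left(x,w \right)} = -2 + w$
$P h{\left(6,4 \right)} \left(30 - 157\right) = 1 \left(-2 + 4\right) \left(30 - 157\right) = 1 \cdot 2 \left(-127\right) = 2 \left(-127\right) = -254$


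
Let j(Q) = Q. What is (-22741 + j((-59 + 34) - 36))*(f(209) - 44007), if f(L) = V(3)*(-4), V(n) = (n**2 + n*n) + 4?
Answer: 1005454190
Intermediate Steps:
V(n) = 4 + 2*n**2 (V(n) = (n**2 + n**2) + 4 = 2*n**2 + 4 = 4 + 2*n**2)
f(L) = -88 (f(L) = (4 + 2*3**2)*(-4) = (4 + 2*9)*(-4) = (4 + 18)*(-4) = 22*(-4) = -88)
(-22741 + j((-59 + 34) - 36))*(f(209) - 44007) = (-22741 + ((-59 + 34) - 36))*(-88 - 44007) = (-22741 + (-25 - 36))*(-44095) = (-22741 - 61)*(-44095) = -22802*(-44095) = 1005454190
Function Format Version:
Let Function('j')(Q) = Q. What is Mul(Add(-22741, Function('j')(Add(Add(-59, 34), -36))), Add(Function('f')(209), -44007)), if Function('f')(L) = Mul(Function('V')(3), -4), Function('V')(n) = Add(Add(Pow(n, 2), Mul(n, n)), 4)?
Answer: 1005454190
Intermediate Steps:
Function('V')(n) = Add(4, Mul(2, Pow(n, 2))) (Function('V')(n) = Add(Add(Pow(n, 2), Pow(n, 2)), 4) = Add(Mul(2, Pow(n, 2)), 4) = Add(4, Mul(2, Pow(n, 2))))
Function('f')(L) = -88 (Function('f')(L) = Mul(Add(4, Mul(2, Pow(3, 2))), -4) = Mul(Add(4, Mul(2, 9)), -4) = Mul(Add(4, 18), -4) = Mul(22, -4) = -88)
Mul(Add(-22741, Function('j')(Add(Add(-59, 34), -36))), Add(Function('f')(209), -44007)) = Mul(Add(-22741, Add(Add(-59, 34), -36)), Add(-88, -44007)) = Mul(Add(-22741, Add(-25, -36)), -44095) = Mul(Add(-22741, -61), -44095) = Mul(-22802, -44095) = 1005454190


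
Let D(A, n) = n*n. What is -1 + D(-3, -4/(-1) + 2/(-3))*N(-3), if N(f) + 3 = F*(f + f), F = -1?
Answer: 97/3 ≈ 32.333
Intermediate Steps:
N(f) = -3 - 2*f (N(f) = -3 - (f + f) = -3 - 2*f)
D(A, n) = n²
-1 + D(-3, -4/(-1) + 2/(-3))*N(-3) = -1 + (-4/(-1) + 2/(-3))²*(-3 - 2*(-3)) = -1 + (-4*(-1) + 2*(-⅓))²*(-3 + 6) = -1 + (4 - ⅔)²*3 = -1 + (10/3)²*3 = -1 + (100/9)*3 = -1 + 100/3 = 97/3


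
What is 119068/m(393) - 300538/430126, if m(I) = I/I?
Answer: 25606971015/215063 ≈ 1.1907e+5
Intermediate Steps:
m(I) = 1
119068/m(393) - 300538/430126 = 119068/1 - 300538/430126 = 119068*1 - 300538*1/430126 = 119068 - 150269/215063 = 25606971015/215063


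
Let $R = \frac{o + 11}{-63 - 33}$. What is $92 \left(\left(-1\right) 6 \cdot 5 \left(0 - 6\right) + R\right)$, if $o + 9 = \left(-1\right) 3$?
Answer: $\frac{397463}{24} \approx 16561.0$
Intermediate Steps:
$o = -12$ ($o = -9 - 3 = -12$)
$R = \frac{1}{96}$ ($R = \frac{-12 + 11}{-63 - 33} = - \frac{1}{-96} = \left(-1\right) \left(- \frac{1}{96}\right) = \frac{1}{96} \approx 0.010417$)
$92 \left(\left(-1\right) 6 \cdot 5 \left(0 - 6\right) + R\right) = 92 \left(\left(-1\right) 6 \cdot 5 \left(0 - 6\right) + \frac{1}{96}\right) = 92 \left(\left(-6\right) 5 \left(-6\right) + \frac{1}{96}\right) = 92 \left(\left(-30\right) \left(-6\right) + \frac{1}{96}\right) = 92 \left(180 + \frac{1}{96}\right) = 92 \cdot \frac{17281}{96} = \frac{397463}{24}$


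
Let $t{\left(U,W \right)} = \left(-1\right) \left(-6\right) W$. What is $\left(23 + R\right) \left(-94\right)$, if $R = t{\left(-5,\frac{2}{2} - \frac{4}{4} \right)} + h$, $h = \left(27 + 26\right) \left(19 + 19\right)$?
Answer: $-191478$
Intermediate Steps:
$t{\left(U,W \right)} = 6 W$
$h = 2014$ ($h = 53 \cdot 38 = 2014$)
$R = 2014$ ($R = 6 \left(\frac{2}{2} - \frac{4}{4}\right) + 2014 = 6 \left(2 \cdot \frac{1}{2} - 1\right) + 2014 = 6 \left(1 - 1\right) + 2014 = 6 \cdot 0 + 2014 = 0 + 2014 = 2014$)
$\left(23 + R\right) \left(-94\right) = \left(23 + 2014\right) \left(-94\right) = 2037 \left(-94\right) = -191478$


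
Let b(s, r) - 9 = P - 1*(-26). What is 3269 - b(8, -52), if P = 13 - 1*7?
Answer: 3228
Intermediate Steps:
P = 6 (P = 13 - 7 = 6)
b(s, r) = 41 (b(s, r) = 9 + (6 - 1*(-26)) = 9 + (6 + 26) = 9 + 32 = 41)
3269 - b(8, -52) = 3269 - 1*41 = 3269 - 41 = 3228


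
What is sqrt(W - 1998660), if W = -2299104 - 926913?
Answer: I*sqrt(5224677) ≈ 2285.8*I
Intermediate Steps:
W = -3226017
sqrt(W - 1998660) = sqrt(-3226017 - 1998660) = sqrt(-5224677) = I*sqrt(5224677)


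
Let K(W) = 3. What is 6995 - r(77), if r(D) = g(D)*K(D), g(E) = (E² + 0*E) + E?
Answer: -11023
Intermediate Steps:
g(E) = E + E² (g(E) = (E² + 0) + E = E² + E = E + E²)
r(D) = 3*D*(1 + D) (r(D) = (D*(1 + D))*3 = 3*D*(1 + D))
6995 - r(77) = 6995 - 3*77*(1 + 77) = 6995 - 3*77*78 = 6995 - 1*18018 = 6995 - 18018 = -11023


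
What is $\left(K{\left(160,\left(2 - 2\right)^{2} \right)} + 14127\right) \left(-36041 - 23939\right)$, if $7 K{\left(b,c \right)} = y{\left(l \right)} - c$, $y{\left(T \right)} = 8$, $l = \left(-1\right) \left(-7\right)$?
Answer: $- \frac{5931842060}{7} \approx -8.4741 \cdot 10^{8}$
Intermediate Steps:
$l = 7$
$K{\left(b,c \right)} = \frac{8}{7} - \frac{c}{7}$ ($K{\left(b,c \right)} = \frac{8 - c}{7} = \frac{8}{7} - \frac{c}{7}$)
$\left(K{\left(160,\left(2 - 2\right)^{2} \right)} + 14127\right) \left(-36041 - 23939\right) = \left(\left(\frac{8}{7} - \frac{\left(2 - 2\right)^{2}}{7}\right) + 14127\right) \left(-36041 - 23939\right) = \left(\left(\frac{8}{7} - \frac{0^{2}}{7}\right) + 14127\right) \left(-59980\right) = \left(\left(\frac{8}{7} - 0\right) + 14127\right) \left(-59980\right) = \left(\left(\frac{8}{7} + 0\right) + 14127\right) \left(-59980\right) = \left(\frac{8}{7} + 14127\right) \left(-59980\right) = \frac{98897}{7} \left(-59980\right) = - \frac{5931842060}{7}$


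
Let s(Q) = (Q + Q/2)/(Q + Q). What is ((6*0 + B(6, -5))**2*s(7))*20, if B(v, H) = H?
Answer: 375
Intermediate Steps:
s(Q) = 3/4 (s(Q) = (Q + Q*(1/2))/((2*Q)) = (Q + Q/2)*(1/(2*Q)) = (3*Q/2)*(1/(2*Q)) = 3/4)
((6*0 + B(6, -5))**2*s(7))*20 = ((6*0 - 5)**2*(3/4))*20 = ((0 - 5)**2*(3/4))*20 = ((-5)**2*(3/4))*20 = (25*(3/4))*20 = (75/4)*20 = 375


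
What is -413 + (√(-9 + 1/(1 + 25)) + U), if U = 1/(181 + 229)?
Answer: -169329/410 + I*√6058/26 ≈ -413.0 + 2.9936*I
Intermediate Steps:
U = 1/410 ≈ 0.0024390
-413 + (√(-9 + 1/(1 + 25)) + U) = -413 + (√(-9 + 1/(1 + 25)) + 1/410) = -413 + (√(-9 + 1/26) + 1/410) = -413 + (√(-233/26) + 1/410) = -413 + (I*√6058/26 + 1/410) = -413 + (1/410 + I*√6058/26) = -169329/410 + I*√6058/26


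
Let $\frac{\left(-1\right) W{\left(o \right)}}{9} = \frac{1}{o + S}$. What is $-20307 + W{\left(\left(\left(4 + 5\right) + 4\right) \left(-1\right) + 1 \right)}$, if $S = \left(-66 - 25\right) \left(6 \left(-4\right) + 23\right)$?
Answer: $- \frac{1604262}{79} \approx -20307.0$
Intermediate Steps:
$S = 91$ ($S = - 91 \left(-24 + 23\right) = \left(-91\right) \left(-1\right) = 91$)
$W{\left(o \right)} = - \frac{9}{91 + o}$ ($W{\left(o \right)} = - \frac{9}{o + 91} = - \frac{9}{91 + o}$)
$-20307 + W{\left(\left(\left(4 + 5\right) + 4\right) \left(-1\right) + 1 \right)} = -20307 - \frac{9}{91 + \left(\left(\left(4 + 5\right) + 4\right) \left(-1\right) + 1\right)} = -20307 - \frac{9}{91 + \left(\left(9 + 4\right) \left(-1\right) + 1\right)} = -20307 - \frac{9}{91 + \left(13 \left(-1\right) + 1\right)} = -20307 - \frac{9}{91 + \left(-13 + 1\right)} = -20307 - \frac{9}{91 - 12} = -20307 - \frac{9}{79} = - \frac{1604262}{79}$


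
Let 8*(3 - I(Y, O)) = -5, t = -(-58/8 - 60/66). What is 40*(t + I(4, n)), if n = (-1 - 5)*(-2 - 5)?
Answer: 5185/11 ≈ 471.36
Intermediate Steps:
n = 42 (n = -6*(-7) = 42)
t = 359/44 (t = -(-58*1/8 - 60*1/66) = -(-29/4 - 10/11) = -1*(-359/44) = 359/44 ≈ 8.1591)
I(Y, O) = 29/8 (I(Y, O) = 3 - 1/8*(-5) = 3 + 5/8 = 29/8)
40*(t + I(4, n)) = 40*(359/44 + 29/8) = 40*(1037/88) = 5185/11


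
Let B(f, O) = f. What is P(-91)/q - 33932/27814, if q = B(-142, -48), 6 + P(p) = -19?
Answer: -2061497/1974794 ≈ -1.0439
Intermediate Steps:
P(p) = -25 (P(p) = -6 - 19 = -25)
q = -142
P(-91)/q - 33932/27814 = -25/(-142) - 33932/27814 = -25*(-1/142) - 33932*1/27814 = 25/142 - 16966/13907 = -2061497/1974794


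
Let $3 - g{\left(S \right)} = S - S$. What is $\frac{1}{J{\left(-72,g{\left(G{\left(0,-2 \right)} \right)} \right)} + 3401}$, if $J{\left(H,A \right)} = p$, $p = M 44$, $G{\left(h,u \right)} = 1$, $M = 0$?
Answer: $\frac{1}{3401} \approx 0.00029403$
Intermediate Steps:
$g{\left(S \right)} = 3$ ($g{\left(S \right)} = 3 - \left(S - S\right) = 3 - 0 = 3 + 0 = 3$)
$p = 0$ ($p = 0 \cdot 44 = 0$)
$J{\left(H,A \right)} = 0$
$\frac{1}{J{\left(-72,g{\left(G{\left(0,-2 \right)} \right)} \right)} + 3401} = \frac{1}{0 + 3401} = \frac{1}{3401}$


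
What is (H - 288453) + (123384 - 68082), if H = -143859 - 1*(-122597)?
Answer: -254413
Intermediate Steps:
H = -21262 (H = -143859 + 122597 = -21262)
(H - 288453) + (123384 - 68082) = (-21262 - 288453) + (123384 - 68082) = -309715 + 55302 = -254413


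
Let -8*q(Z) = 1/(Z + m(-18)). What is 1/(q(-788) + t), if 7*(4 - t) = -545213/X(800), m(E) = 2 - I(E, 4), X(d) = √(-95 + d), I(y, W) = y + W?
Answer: -5270809773600/11338253747554069519 + 145572324617216*√705/11338253747554069519 ≈ 0.00034044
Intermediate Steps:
I(y, W) = W + y
m(E) = -2 - E (m(E) = 2 - (4 + E) = 2 + (-4 - E) = -2 - E)
q(Z) = -1/(8*(16 + Z)) (q(Z) = -1/(8*(Z + (-2 - 1*(-18)))) = -1/(8*(Z + (-2 + 18))) = -1/(8*(Z + 16)) = -1/(8*(16 + Z)))
t = 4 + 545213*√705/4935 (t = 4 - (-545213)/(7*(√(-95 + 800))) = 4 - (-545213)/(7*(√705)) = 4 - (-545213)*√705/705/7 = 4 - (-545213)*√705/4935 = 4 + 545213*√705/4935 ≈ 2937.4)
1/(q(-788) + t) = 1/(-1/(128 + 8*(-788)) + (4 + 545213*√705/4935)) = 1/(-1/(128 - 6304) + (4 + 545213*√705/4935)) = 1/(-1/(-6176) + (4 + 545213*√705/4935)) = 1/(-1*(-1/6176) + (4 + 545213*√705/4935)) = 1/(1/6176 + (4 + 545213*√705/4935)) = 1/(24705/6176 + 545213*√705/4935)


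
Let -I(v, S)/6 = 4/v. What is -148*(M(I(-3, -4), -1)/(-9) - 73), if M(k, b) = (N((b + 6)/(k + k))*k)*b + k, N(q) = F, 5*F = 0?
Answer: 98420/9 ≈ 10936.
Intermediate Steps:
F = 0 (F = (1/5)*0 = 0)
N(q) = 0
I(v, S) = -24/v
M(k, b) = k (M(k, b) = (0*k)*b + k = 0*b + k = 0 + k = k)
-148*(M(I(-3, -4), -1)/(-9) - 73) = -148*(-24/(-3)/(-9) - 73) = -148*(-24*(-1/3)*(-1/9) - 73) = -148*(8*(-1/9) - 73) = -148*(-8/9 - 73) = -148*(-665/9) = 98420/9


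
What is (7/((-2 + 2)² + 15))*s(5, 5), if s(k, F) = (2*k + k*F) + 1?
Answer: 84/5 ≈ 16.800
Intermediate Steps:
s(k, F) = 1 + 2*k + F*k (s(k, F) = (2*k + F*k) + 1 = 1 + 2*k + F*k)
(7/((-2 + 2)² + 15))*s(5, 5) = (7/((-2 + 2)² + 15))*(1 + 2*5 + 5*5) = (7/(0² + 15))*(1 + 10 + 25) = (7/(0 + 15))*36 = (7/15)*36 = 84/5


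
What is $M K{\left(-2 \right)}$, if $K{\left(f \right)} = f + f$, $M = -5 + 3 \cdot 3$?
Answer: $-16$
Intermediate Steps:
$M = 4$ ($M = -5 + 9 = 4$)
$K{\left(f \right)} = 2 f$
$M K{\left(-2 \right)} = 4 \cdot 2 \left(-2\right) = 4 \left(-4\right) = -16$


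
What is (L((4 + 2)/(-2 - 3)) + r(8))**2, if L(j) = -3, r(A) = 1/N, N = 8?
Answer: 529/64 ≈ 8.2656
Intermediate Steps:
r(A) = 1/8
(L((4 + 2)/(-2 - 3)) + r(8))**2 = (-3 + 1/8)**2 = (-23/8)**2 = 529/64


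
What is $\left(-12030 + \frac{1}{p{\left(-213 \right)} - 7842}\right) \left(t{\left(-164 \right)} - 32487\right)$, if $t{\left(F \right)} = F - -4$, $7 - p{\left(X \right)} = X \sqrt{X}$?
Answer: $\frac{27904742371372265}{71050822} + \frac{6953811 i \sqrt{213}}{71050822} \approx 3.9274 \cdot 10^{8} + 1.4284 i$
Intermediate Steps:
$p{\left(X \right)} = 7 - X^{\frac{3}{2}}$ ($p{\left(X \right)} = 7 - X \sqrt{X} = 7 - X^{\frac{3}{2}}$)
$t{\left(F \right)} = 4 + F$ ($t{\left(F \right)} = F + 4 = 4 + F$)
$\left(-12030 + \frac{1}{p{\left(-213 \right)} - 7842}\right) \left(t{\left(-164 \right)} - 32487\right) = \left(-12030 + \frac{1}{\left(7 - \left(-213\right)^{\frac{3}{2}}\right) - 7842}\right) \left(\left(4 - 164\right) - 32487\right) = \left(-12030 + \frac{1}{\left(7 - - 213 i \sqrt{213}\right) - 7842}\right) \left(-160 - 32487\right) = \left(-12030 + \frac{1}{\left(7 + 213 i \sqrt{213}\right) - 7842}\right) \left(-32647\right) = \left(-12030 + \frac{1}{-7835 + 213 i \sqrt{213}}\right) \left(-32647\right) = 392743410 - \frac{32647}{-7835 + 213 i \sqrt{213}}$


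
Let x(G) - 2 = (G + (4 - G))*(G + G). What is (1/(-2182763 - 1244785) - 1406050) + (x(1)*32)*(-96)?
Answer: -4924598139961/3427548 ≈ -1.4368e+6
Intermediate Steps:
x(G) = 2 + 8*G (x(G) = 2 + (G + (4 - G))*(G + G) = 2 + 4*(2*G) = 2 + 8*G)
(1/(-2182763 - 1244785) - 1406050) + (x(1)*32)*(-96) = (1/(-2182763 - 1244785) - 1406050) + ((2 + 8*1)*32)*(-96) = (1/(-3427548) - 1406050) + ((2 + 8)*32)*(-96) = (-1/3427548 - 1406050) + (10*32)*(-96) = -4819303865401/3427548 + 320*(-96) = -4819303865401/3427548 - 30720 = -4924598139961/3427548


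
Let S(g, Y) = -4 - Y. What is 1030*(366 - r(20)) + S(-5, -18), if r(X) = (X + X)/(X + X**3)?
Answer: 151172534/401 ≈ 3.7699e+5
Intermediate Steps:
r(X) = 2*X/(X + X**3) (r(X) = (2*X)/(X + X**3) = 2*X/(X + X**3))
1030*(366 - r(20)) + S(-5, -18) = 1030*(366 - 2/(1 + 20**2)) + (-4 - 1*(-18)) = 1030*(366 - 2/(1 + 400)) + (-4 + 18) = 1030*(366 - 2/401) + 14 = 1030*(146764/401) + 14 = 151166920/401 + 14 = 151172534/401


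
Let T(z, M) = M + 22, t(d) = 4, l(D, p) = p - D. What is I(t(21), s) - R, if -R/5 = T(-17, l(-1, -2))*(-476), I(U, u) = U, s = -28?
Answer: -49976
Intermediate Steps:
T(z, M) = 22 + M
R = 49980 (R = -5*(22 + (-2 - 1*(-1)))*(-476) = -5*(22 + (-2 + 1))*(-476) = -5*(22 - 1)*(-476) = -105*(-476) = -5*(-9996) = 49980)
I(t(21), s) - R = 4 - 1*49980 = 4 - 49980 = -49976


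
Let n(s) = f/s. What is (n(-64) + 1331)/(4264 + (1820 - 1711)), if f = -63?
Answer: 85247/279872 ≈ 0.30459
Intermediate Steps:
n(s) = -63/s
(n(-64) + 1331)/(4264 + (1820 - 1711)) = (-63/(-64) + 1331)/(4264 + (1820 - 1711)) = (-63*(-1/64) + 1331)/(4264 + 109) = (63/64 + 1331)/4373 = (85247/64)*(1/4373) = 85247/279872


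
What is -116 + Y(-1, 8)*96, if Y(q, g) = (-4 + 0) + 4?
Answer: -116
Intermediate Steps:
Y(q, g) = 0 (Y(q, g) = -4 + 4 = 0)
-116 + Y(-1, 8)*96 = -116 + 0*96 = -116 + 0 = -116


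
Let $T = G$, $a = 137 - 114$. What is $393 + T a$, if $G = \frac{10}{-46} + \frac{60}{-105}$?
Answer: $\frac{2624}{7} \approx 374.86$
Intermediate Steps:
$a = 23$ ($a = 137 - 114 = 23$)
$G = - \frac{127}{161}$ ($G = 10 \left(- \frac{1}{46}\right) + 60 \left(- \frac{1}{105}\right) = - \frac{5}{23} - \frac{4}{7} = - \frac{127}{161} \approx -0.78882$)
$T = - \frac{127}{161} \approx -0.78882$
$393 + T a = 393 - \frac{127}{7} = \frac{2624}{7}$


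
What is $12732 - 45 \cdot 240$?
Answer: $1932$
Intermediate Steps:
$12732 - 45 \cdot 240 = 12732 - 10800 = 1932$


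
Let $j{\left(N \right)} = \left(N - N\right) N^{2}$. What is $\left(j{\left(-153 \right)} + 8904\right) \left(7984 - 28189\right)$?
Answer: $-179905320$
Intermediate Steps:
$j{\left(N \right)} = 0$ ($j{\left(N \right)} = 0 N^{2} = 0$)
$\left(j{\left(-153 \right)} + 8904\right) \left(7984 - 28189\right) = \left(0 + 8904\right) \left(7984 - 28189\right) = 8904 \left(-20205\right) = -179905320$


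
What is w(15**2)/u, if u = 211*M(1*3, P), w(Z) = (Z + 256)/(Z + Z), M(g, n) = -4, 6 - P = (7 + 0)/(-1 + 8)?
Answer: -481/379800 ≈ -0.0012665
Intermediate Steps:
P = 5 (P = 6 - (7 + 0)/(-1 + 8) = 6 - 7/7 = 6 - 1*1 = 6 - 1 = 5)
w(Z) = (256 + Z)/(2*Z) (w(Z) = (256 + Z)/((2*Z)) = (256 + Z)*(1/(2*Z)) = (256 + Z)/(2*Z))
u = -844 (u = 211*(-4) = -844)
w(15**2)/u = ((256 + 15**2)/(2*(15**2)))/(-844) = ((1/2)*(256 + 225)/225)*(-1/844) = ((1/2)*(1/225)*481)*(-1/844) = (481/450)*(-1/844) = -481/379800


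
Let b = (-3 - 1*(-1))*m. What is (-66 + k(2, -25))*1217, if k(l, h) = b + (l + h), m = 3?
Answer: -115615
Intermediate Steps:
b = -6 (b = (-3 - 1*(-1))*3 = (-3 + 1)*3 = -2*3 = -6)
k(l, h) = -6 + h + l (k(l, h) = -6 + (l + h) = -6 + (h + l) = -6 + h + l)
(-66 + k(2, -25))*1217 = (-66 + (-6 - 25 + 2))*1217 = (-66 - 29)*1217 = -95*1217 = -115615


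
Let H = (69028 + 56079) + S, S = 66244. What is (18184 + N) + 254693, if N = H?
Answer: 464228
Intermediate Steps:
H = 191351 (H = (69028 + 56079) + 66244 = 125107 + 66244 = 191351)
N = 191351
(18184 + N) + 254693 = (18184 + 191351) + 254693 = 209535 + 254693 = 464228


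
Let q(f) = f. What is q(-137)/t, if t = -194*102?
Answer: 137/19788 ≈ 0.0069234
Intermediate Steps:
t = -19788
q(-137)/t = -137/(-19788) = -137*(-1/19788) = 137/19788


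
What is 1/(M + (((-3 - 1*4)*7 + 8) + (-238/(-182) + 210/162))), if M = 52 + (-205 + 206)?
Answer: 351/5126 ≈ 0.068474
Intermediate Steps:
M = 53 (M = 52 + 1 = 53)
1/(M + (((-3 - 1*4)*7 + 8) + (-238/(-182) + 210/162))) = 1/(53 + (((-3 - 1*4)*7 + 8) + (-238/(-182) + 210/162))) = 1/(53 + (((-3 - 4)*7 + 8) + (-238*(-1/182) + 210*(1/162)))) = 1/(53 + ((-7*7 + 8) + (17/13 + 35/27))) = 1/(53 + ((-49 + 8) + 914/351)) = 1/(53 + (-41 + 914/351)) = 1/(53 - 13477/351) = 1/(5126/351) = 351/5126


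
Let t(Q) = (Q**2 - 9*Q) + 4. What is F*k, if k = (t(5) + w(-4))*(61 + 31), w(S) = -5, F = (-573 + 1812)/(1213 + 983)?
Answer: -66493/61 ≈ -1090.0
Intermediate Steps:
F = 413/732 (F = 1239/2196 = 1239*(1/2196) = 413/732 ≈ 0.56421)
t(Q) = 4 + Q**2 - 9*Q
k = -1932 (k = ((4 + 5**2 - 9*5) - 5)*(61 + 31) = ((4 + 25 - 45) - 5)*92 = (-16 - 5)*92 = -21*92 = -1932)
F*k = (413/732)*(-1932) = -66493/61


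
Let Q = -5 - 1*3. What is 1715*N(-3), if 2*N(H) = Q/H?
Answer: 6860/3 ≈ 2286.7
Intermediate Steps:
Q = -8 (Q = -5 - 3 = -8)
N(H) = -4/H (N(H) = (-8/H)/2 = -4/H)
1715*N(-3) = 1715*(-4/(-3)) = 1715*(-4*(-1/3)) = 1715*(4/3) = 6860/3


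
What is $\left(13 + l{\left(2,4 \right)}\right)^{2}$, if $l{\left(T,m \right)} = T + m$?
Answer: $361$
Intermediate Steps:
$\left(13 + l{\left(2,4 \right)}\right)^{2} = \left(13 + \left(2 + 4\right)\right)^{2} = \left(13 + 6\right)^{2} = 19^{2} = 361$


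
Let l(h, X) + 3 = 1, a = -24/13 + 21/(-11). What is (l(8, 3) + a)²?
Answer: 677329/20449 ≈ 33.123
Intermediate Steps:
a = -537/143 (a = -24*1/13 + 21*(-1/11) = -24/13 - 21/11 = -537/143 ≈ -3.7552)
l(h, X) = -2 (l(h, X) = -3 + 1 = -2)
(l(8, 3) + a)² = (-2 - 537/143)² = (-823/143)² = 677329/20449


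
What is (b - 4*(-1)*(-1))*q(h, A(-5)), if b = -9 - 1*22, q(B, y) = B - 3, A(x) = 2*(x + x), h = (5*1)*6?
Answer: -945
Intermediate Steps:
h = 30 (h = 5*6 = 30)
A(x) = 4*x (A(x) = 2*(2*x) = 4*x)
q(B, y) = -3 + B
b = -31 (b = -9 - 22 = -31)
(b - 4*(-1)*(-1))*q(h, A(-5)) = (-31 - 4*(-1)*(-1))*(-3 + 30) = (-31 + 4*(-1))*27 = (-31 - 4)*27 = -35*27 = -945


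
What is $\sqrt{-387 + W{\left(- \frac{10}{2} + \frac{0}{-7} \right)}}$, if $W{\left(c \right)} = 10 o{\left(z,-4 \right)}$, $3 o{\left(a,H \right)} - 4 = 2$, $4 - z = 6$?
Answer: $i \sqrt{367} \approx 19.157 i$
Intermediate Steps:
$z = -2$ ($z = 4 - 6 = -2$)
$o{\left(a,H \right)} = 2$ ($o{\left(a,H \right)} = \frac{4}{3} + \frac{1}{3} \cdot 2 = \frac{4}{3} + \frac{2}{3} = 2$)
$W{\left(c \right)} = 20$ ($W{\left(c \right)} = 10 \cdot 2 = 20$)
$\sqrt{-387 + W{\left(- \frac{10}{2} + \frac{0}{-7} \right)}} = \sqrt{-387 + 20} = \sqrt{-367} = i \sqrt{367}$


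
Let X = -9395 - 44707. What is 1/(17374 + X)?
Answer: -1/36728 ≈ -2.7227e-5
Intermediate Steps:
X = -54102
1/(17374 + X) = 1/(17374 - 54102) = 1/(-36728) = -1/36728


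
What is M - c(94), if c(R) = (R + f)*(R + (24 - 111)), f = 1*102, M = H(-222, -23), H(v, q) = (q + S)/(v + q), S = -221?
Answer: -335896/245 ≈ -1371.0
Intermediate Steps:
H(v, q) = (-221 + q)/(q + v) (H(v, q) = (q - 221)/(v + q) = (-221 + q)/(q + v))
M = 244/245 (M = (-221 - 23)/(-23 - 222) = -244/(-245) = -1/245*(-244) = 244/245 ≈ 0.99592)
f = 102
c(R) = (-87 + R)*(102 + R) (c(R) = (R + 102)*(R + (24 - 111)) = (102 + R)*(R - 87) = (102 + R)*(-87 + R) = (-87 + R)*(102 + R))
M - c(94) = 244/245 - (-8874 + 94² + 15*94) = 244/245 - (-8874 + 8836 + 1410) = 244/245 - 1*1372 = 244/245 - 1372 = -335896/245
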